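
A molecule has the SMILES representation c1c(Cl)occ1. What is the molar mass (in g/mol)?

Atom tally by fragment:
  furan ring core → C:4 H:4 O:1
  (− 1 ring H displaced by substituents)
  + Cl → Cl:1
Element totals:
  C: 4
  H: 3
  Cl: 1
  O: 1
Molecular formula: C4H3ClO.
  M = 4(12.011) + 3(1.008) + 35.45 + 15.999
    = 48.044 + 3.024 + 35.450 + 15.999 = 102.517

102.52 g/mol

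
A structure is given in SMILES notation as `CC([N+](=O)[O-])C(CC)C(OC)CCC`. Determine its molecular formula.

C10H21NO3

Atom tally by fragment:
  CH3 → C:1 H:3
  CH(NO2) → C:1 H:1 N:1 O:2
  CH(C2H5) → C:3 H:6
  CH(OCH3) → C:2 H:4 O:1
  CH2 → C:1 H:2
  CH2 → C:1 H:2
  CH3 → C:1 H:3
Element totals:
  C: 10
  H: 21
  N: 1
  O: 3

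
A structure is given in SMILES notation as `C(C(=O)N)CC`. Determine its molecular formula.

C4H9NO

Atom tally by fragment:
  H2NOCCH2 → C:2 H:4 O:1 N:1
  CH2 → C:1 H:2
  CH3 → C:1 H:3
Element totals:
  C: 4
  H: 9
  N: 1
  O: 1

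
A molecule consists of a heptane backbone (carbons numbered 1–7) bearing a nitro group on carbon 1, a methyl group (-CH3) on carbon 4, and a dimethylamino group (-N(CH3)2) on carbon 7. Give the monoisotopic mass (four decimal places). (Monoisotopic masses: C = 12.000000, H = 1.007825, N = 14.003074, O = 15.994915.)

202.1681

Atom tally by fragment:
  O2NCH2 → C:1 H:2 N:1 O:2
  CH2 → C:1 H:2
  CH2 → C:1 H:2
  CH(CH3) → C:2 H:4
  CH2 → C:1 H:2
  CH2 → C:1 H:2
  CH2N(CH3)2 → C:3 H:8 N:1
Element totals:
  C: 10
  H: 22
  N: 2
  O: 2
Molecular formula: C10H22N2O2.
  M = 10(12.0) + 22(1.007825) + 2(14.003074) + 2(15.994915)
    = 120.000000 + 22.172150 + 28.006148 + 31.989830 = 202.168128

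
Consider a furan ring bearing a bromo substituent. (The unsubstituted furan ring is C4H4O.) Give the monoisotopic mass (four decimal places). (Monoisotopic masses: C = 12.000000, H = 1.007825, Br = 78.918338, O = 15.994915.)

145.9367

Atom tally by fragment:
  furan ring core → C:4 H:4 O:1
  (− 1 ring H displaced by substituents)
  + Br → Br:1
Element totals:
  C: 4
  H: 3
  Br: 1
  O: 1
Molecular formula: C4H3BrO.
  M = 4(12.0) + 3(1.007825) + 78.918338 + 15.994915
    = 48.000000 + 3.023475 + 78.918338 + 15.994915 = 145.936728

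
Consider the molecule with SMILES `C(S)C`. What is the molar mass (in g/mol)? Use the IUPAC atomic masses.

Atom tally by fragment:
  HSCH2 → C:1 H:3 S:1
  CH3 → C:1 H:3
Element totals:
  C: 2
  H: 6
  S: 1
Molecular formula: C2H6S.
  M = 2(12.011) + 6(1.008) + 32.06
    = 24.022 + 6.048 + 32.060 = 62.130

62.13 g/mol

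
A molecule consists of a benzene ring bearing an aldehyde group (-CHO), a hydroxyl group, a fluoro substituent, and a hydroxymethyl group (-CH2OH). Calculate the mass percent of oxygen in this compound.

28.21%

Atom tally by fragment:
  benzene ring core → C:6 H:6
  (− 4 ring H displaced by substituents)
  + CHO → C:1 H:1 O:1
  + OH → O:1 H:1
  + F → F:1
  + CH2OH → C:1 H:3 O:1
Element totals:
  C: 8
  H: 7
  F: 1
  O: 3
Molecular formula: C8H7FO3.
Molar mass = 170.139 g/mol.
Mass from O: 3 × 15.999 = 47.997 g/mol.
%O = 47.997 / 170.139 × 100 = 28.21%.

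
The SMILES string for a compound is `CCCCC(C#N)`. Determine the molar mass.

Atom tally by fragment:
  CH3 → C:1 H:3
  CH2 → C:1 H:2
  CH2 → C:1 H:2
  CH2 → C:1 H:2
  CH2CN → C:2 H:2 N:1
Element totals:
  C: 6
  H: 11
  N: 1
Molecular formula: C6H11N.
  M = 6(12.011) + 11(1.008) + 14.007
    = 72.066 + 11.088 + 14.007 = 97.161

97.16 g/mol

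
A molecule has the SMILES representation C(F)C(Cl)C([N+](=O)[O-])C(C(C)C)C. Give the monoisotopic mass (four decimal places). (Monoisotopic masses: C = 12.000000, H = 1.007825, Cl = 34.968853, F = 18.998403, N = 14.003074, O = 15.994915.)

Atom tally by fragment:
  FCH2 → C:1 H:2 F:1
  CH(Cl) → C:1 H:1 Cl:1
  CH(NO2) → C:1 H:1 N:1 O:2
  CH(CH(CH3)2) → C:4 H:8
  CH3 → C:1 H:3
Element totals:
  C: 8
  H: 15
  Cl: 1
  F: 1
  N: 1
  O: 2
Molecular formula: C8H15ClFNO2.
  M = 8(12.0) + 15(1.007825) + 34.968853 + 18.998403 + 14.003074 + 2(15.994915)
    = 96.000000 + 15.117375 + 34.968853 + 18.998403 + 14.003074 + 31.989830 = 211.077535

211.0775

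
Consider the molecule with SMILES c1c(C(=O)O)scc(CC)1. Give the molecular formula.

Atom tally by fragment:
  thiophene ring core → C:4 H:4 S:1
  (− 2 ring H displaced by substituents)
  + COOH → C:1 H:1 O:2
  + C2H5 → C:2 H:5
Element totals:
  C: 7
  H: 8
  O: 2
  S: 1

C7H8O2S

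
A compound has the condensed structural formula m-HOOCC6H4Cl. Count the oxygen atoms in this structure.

2

Element totals:
  C: 7
  H: 5
  Cl: 1
  O: 2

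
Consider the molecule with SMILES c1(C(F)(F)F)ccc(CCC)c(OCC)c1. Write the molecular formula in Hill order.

Atom tally by fragment:
  benzene ring core → C:6 H:6
  (− 3 ring H displaced by substituents)
  + CF3 → C:1 F:3
  + CH2CH2CH3 → C:3 H:7
  + OC2H5 → C:2 H:5 O:1
Element totals:
  C: 12
  H: 15
  F: 3
  O: 1

C12H15F3O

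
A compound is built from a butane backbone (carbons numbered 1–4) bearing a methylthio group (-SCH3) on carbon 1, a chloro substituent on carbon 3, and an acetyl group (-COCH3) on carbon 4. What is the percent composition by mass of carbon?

Atom tally by fragment:
  CH3SCH2 → C:2 H:5 S:1
  CH2 → C:1 H:2
  CH(Cl) → C:1 H:1 Cl:1
  CH2COCH3 → C:3 H:5 O:1
Element totals:
  C: 7
  H: 13
  Cl: 1
  O: 1
  S: 1
Molecular formula: C7H13ClOS.
Molar mass = 180.690 g/mol.
Mass from C: 7 × 12.011 = 84.077 g/mol.
%C = 84.077 / 180.690 × 100 = 46.53%.

46.53%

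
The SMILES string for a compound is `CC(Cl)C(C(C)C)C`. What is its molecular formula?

C7H15Cl

Atom tally by fragment:
  CH3 → C:1 H:3
  CH(Cl) → C:1 H:1 Cl:1
  CH(CH(CH3)2) → C:4 H:8
  CH3 → C:1 H:3
Element totals:
  C: 7
  H: 15
  Cl: 1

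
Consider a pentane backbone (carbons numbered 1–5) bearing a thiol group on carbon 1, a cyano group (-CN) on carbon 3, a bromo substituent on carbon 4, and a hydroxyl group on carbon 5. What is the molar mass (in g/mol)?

Atom tally by fragment:
  HSCH2 → C:1 H:3 S:1
  CH2 → C:1 H:2
  CH(CN) → C:2 H:1 N:1
  CH(Br) → C:1 H:1 Br:1
  CH2OH → C:1 H:3 O:1
Element totals:
  C: 6
  H: 10
  Br: 1
  N: 1
  O: 1
  S: 1
Molecular formula: C6H10BrNOS.
  M = 6(12.011) + 10(1.008) + 79.904 + 14.007 + 15.999 + 32.06
    = 72.066 + 10.080 + 79.904 + 14.007 + 15.999 + 32.060 = 224.116

224.12 g/mol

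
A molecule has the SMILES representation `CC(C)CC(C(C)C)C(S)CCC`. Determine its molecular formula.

C12H26S

Atom tally by fragment:
  CH3 → C:1 H:3
  CH(CH3) → C:2 H:4
  CH2 → C:1 H:2
  CH(CH(CH3)2) → C:4 H:8
  CH(SH) → C:1 H:2 S:1
  CH2 → C:1 H:2
  CH2 → C:1 H:2
  CH3 → C:1 H:3
Element totals:
  C: 12
  H: 26
  S: 1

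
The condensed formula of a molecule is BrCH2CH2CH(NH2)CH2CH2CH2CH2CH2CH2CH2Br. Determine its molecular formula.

C10H21Br2N

Atom tally by fragment:
  BrCH2 → C:1 H:2 Br:1
  CH2 → C:1 H:2
  CH(NH2) → C:1 H:3 N:1
  CH2 → C:1 H:2
  CH2 → C:1 H:2
  CH2 → C:1 H:2
  CH2 → C:1 H:2
  CH2 → C:1 H:2
  CH2 → C:1 H:2
  CH2Br → C:1 H:2 Br:1
Element totals:
  C: 10
  H: 21
  Br: 2
  N: 1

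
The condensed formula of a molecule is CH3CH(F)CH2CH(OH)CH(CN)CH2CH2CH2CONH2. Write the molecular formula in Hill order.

Atom tally by fragment:
  CH3 → C:1 H:3
  CH(F) → C:1 H:1 F:1
  CH2 → C:1 H:2
  CH(OH) → C:1 H:2 O:1
  CH(CN) → C:2 H:1 N:1
  CH2 → C:1 H:2
  CH2 → C:1 H:2
  CH2CONH2 → C:2 H:4 O:1 N:1
Element totals:
  C: 10
  H: 17
  F: 1
  N: 2
  O: 2

C10H17FN2O2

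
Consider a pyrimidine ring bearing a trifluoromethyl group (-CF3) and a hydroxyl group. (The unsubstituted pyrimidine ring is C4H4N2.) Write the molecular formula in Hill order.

Atom tally by fragment:
  pyrimidine ring core → C:4 H:4 N:2
  (− 2 ring H displaced by substituents)
  + CF3 → C:1 F:3
  + OH → O:1 H:1
Element totals:
  C: 5
  H: 3
  F: 3
  N: 2
  O: 1

C5H3F3N2O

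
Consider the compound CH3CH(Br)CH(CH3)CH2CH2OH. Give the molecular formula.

Atom tally by fragment:
  CH3 → C:1 H:3
  CH(Br) → C:1 H:1 Br:1
  CH(CH3) → C:2 H:4
  CH2 → C:1 H:2
  CH2OH → C:1 H:3 O:1
Element totals:
  C: 6
  H: 13
  Br: 1
  O: 1

C6H13BrO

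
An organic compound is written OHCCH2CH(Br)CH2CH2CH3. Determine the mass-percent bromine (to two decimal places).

44.62%

Atom tally by fragment:
  OHCCH2 → C:2 H:3 O:1
  CH(Br) → C:1 H:1 Br:1
  CH2 → C:1 H:2
  CH2 → C:1 H:2
  CH3 → C:1 H:3
Element totals:
  C: 6
  H: 11
  Br: 1
  O: 1
Molecular formula: C6H11BrO.
Molar mass = 179.057 g/mol.
Mass from Br: 1 × 79.904 = 79.904 g/mol.
%Br = 79.904 / 179.057 × 100 = 44.62%.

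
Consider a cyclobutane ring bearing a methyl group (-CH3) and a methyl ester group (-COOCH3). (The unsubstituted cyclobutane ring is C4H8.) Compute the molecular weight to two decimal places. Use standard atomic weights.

Atom tally by fragment:
  cyclobutane ring core → C:4 H:8
  (− 2 ring H displaced by substituents)
  + CH3 → C:1 H:3
  + COOCH3 → C:2 H:3 O:2
Element totals:
  C: 7
  H: 12
  O: 2
Molecular formula: C7H12O2.
  M = 7(12.011) + 12(1.008) + 2(15.999)
    = 84.077 + 12.096 + 31.998 = 128.171

128.17 g/mol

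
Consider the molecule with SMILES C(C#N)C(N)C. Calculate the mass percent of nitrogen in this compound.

Atom tally by fragment:
  NCCH2 → C:2 H:2 N:1
  CH(NH2) → C:1 H:3 N:1
  CH3 → C:1 H:3
Element totals:
  C: 4
  H: 8
  N: 2
Molecular formula: C4H8N2.
Molar mass = 84.122 g/mol.
Mass from N: 2 × 14.007 = 28.014 g/mol.
%N = 28.014 / 84.122 × 100 = 33.30%.

33.30%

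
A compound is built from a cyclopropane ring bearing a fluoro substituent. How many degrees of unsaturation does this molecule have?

1

Atom tally by fragment:
  cyclopropane ring core → C:3 H:6
  (− 1 ring H displaced by substituents)
  + F → F:1
Element totals:
  C: 3
  H: 5
  F: 1
Molecular formula: C3H5F.
DoU = (2C + 2 + N − H − X) / 2 = (2·3 + 2 + 0 − 5 − 1) / 2 = 1.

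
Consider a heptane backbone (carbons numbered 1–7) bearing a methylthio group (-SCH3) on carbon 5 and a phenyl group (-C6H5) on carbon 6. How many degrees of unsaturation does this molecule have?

Atom tally by fragment:
  CH3 → C:1 H:3
  CH2 → C:1 H:2
  CH2 → C:1 H:2
  CH2 → C:1 H:2
  CH(SCH3) → C:2 H:4 S:1
  CH(C6H5) → C:7 H:6
  CH3 → C:1 H:3
Element totals:
  C: 14
  H: 22
  S: 1
Molecular formula: C14H22S.
DoU = (2C + 2 + N − H − X) / 2 = (2·14 + 2 + 0 − 22 − 0) / 2 = 4.

4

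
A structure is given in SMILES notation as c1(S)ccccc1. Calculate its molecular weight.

Atom tally by fragment:
  benzene ring core → C:6 H:6
  (− 1 ring H displaced by substituents)
  + SH → S:1 H:1
Element totals:
  C: 6
  H: 6
  S: 1
Molecular formula: C6H6S.
  M = 6(12.011) + 6(1.008) + 32.06
    = 72.066 + 6.048 + 32.060 = 110.174

110.17 g/mol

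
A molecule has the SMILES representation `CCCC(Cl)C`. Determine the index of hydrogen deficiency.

0

Atom tally by fragment:
  CH3 → C:1 H:3
  CH2 → C:1 H:2
  CH2 → C:1 H:2
  CH(Cl) → C:1 H:1 Cl:1
  CH3 → C:1 H:3
Element totals:
  C: 5
  H: 11
  Cl: 1
Molecular formula: C5H11Cl.
DoU = (2C + 2 + N − H − X) / 2 = (2·5 + 2 + 0 − 11 − 1) / 2 = 0.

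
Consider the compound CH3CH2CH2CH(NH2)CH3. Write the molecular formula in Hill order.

Atom tally by fragment:
  CH3 → C:1 H:3
  CH2 → C:1 H:2
  CH2 → C:1 H:2
  CH(NH2) → C:1 H:3 N:1
  CH3 → C:1 H:3
Element totals:
  C: 5
  H: 13
  N: 1

C5H13N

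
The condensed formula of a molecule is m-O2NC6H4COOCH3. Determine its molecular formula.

Atom tally by fragment:
  benzene ring core → C:6 H:6
  (− 2 ring H displaced by substituents)
  + NO2 → N:1 O:2
  + COOCH3 → C:2 H:3 O:2
Element totals:
  C: 8
  H: 7
  N: 1
  O: 4

C8H7NO4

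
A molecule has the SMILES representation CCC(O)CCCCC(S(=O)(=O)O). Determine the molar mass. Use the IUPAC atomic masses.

Atom tally by fragment:
  CH3 → C:1 H:3
  CH2 → C:1 H:2
  CH(OH) → C:1 H:2 O:1
  CH2 → C:1 H:2
  CH2 → C:1 H:2
  CH2 → C:1 H:2
  CH2 → C:1 H:2
  CH2SO3H → C:1 H:3 S:1 O:3
Element totals:
  C: 8
  H: 18
  O: 4
  S: 1
Molecular formula: C8H18O4S.
  M = 8(12.011) + 18(1.008) + 4(15.999) + 32.06
    = 96.088 + 18.144 + 63.996 + 32.060 = 210.288

210.29 g/mol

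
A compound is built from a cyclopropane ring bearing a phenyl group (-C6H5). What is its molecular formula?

Atom tally by fragment:
  cyclopropane ring core → C:3 H:6
  (− 1 ring H displaced by substituents)
  + C6H5 → C:6 H:5
Element totals:
  C: 9
  H: 10

C9H10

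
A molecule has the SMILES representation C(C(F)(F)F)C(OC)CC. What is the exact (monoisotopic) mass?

156.0762

Atom tally by fragment:
  F3CCH2 → C:2 H:2 F:3
  CH(OCH3) → C:2 H:4 O:1
  CH2 → C:1 H:2
  CH3 → C:1 H:3
Element totals:
  C: 6
  H: 11
  F: 3
  O: 1
Molecular formula: C6H11F3O.
  M = 6(12.0) + 11(1.007825) + 3(18.998403) + 15.994915
    = 72.000000 + 11.086075 + 56.995209 + 15.994915 = 156.076199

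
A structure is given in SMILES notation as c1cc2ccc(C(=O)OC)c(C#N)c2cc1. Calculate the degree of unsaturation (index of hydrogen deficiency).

Atom tally by fragment:
  naphthalene ring system core → C:10 H:8
  (− 2 ring H displaced by substituents)
  + COOCH3 → C:2 H:3 O:2
  + CN → C:1 N:1
Element totals:
  C: 13
  H: 9
  N: 1
  O: 2
Molecular formula: C13H9NO2.
DoU = (2C + 2 + N − H − X) / 2 = (2·13 + 2 + 1 − 9 − 0) / 2 = 10.

10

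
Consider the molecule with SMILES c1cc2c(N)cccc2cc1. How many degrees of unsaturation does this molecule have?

Atom tally by fragment:
  naphthalene ring system core → C:10 H:8
  (− 1 ring H displaced by substituents)
  + NH2 → N:1 H:2
Element totals:
  C: 10
  H: 9
  N: 1
Molecular formula: C10H9N.
DoU = (2C + 2 + N − H − X) / 2 = (2·10 + 2 + 1 − 9 − 0) / 2 = 7.

7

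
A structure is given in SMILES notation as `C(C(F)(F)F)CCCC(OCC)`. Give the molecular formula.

Atom tally by fragment:
  F3CCH2 → C:2 H:2 F:3
  CH2 → C:1 H:2
  CH2 → C:1 H:2
  CH2 → C:1 H:2
  CH2OC2H5 → C:3 H:7 O:1
Element totals:
  C: 8
  H: 15
  F: 3
  O: 1

C8H15F3O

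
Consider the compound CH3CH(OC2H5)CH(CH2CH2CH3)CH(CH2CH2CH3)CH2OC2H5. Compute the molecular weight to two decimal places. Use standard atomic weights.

244.42 g/mol

Atom tally by fragment:
  CH3 → C:1 H:3
  CH(OC2H5) → C:3 H:6 O:1
  CH(CH2CH2CH3) → C:4 H:8
  CH(CH2CH2CH3) → C:4 H:8
  CH2OC2H5 → C:3 H:7 O:1
Element totals:
  C: 15
  H: 32
  O: 2
Molecular formula: C15H32O2.
  M = 15(12.011) + 32(1.008) + 2(15.999)
    = 180.165 + 32.256 + 31.998 = 244.419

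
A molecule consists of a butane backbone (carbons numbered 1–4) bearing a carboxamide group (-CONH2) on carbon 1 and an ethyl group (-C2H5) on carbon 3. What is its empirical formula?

C7H15NO

Atom tally by fragment:
  H2NOCCH2 → C:2 H:4 O:1 N:1
  CH2 → C:1 H:2
  CH(C2H5) → C:3 H:6
  CH3 → C:1 H:3
Element totals:
  C: 7
  H: 15
  N: 1
  O: 1
Molecular formula: C7H15NO.
gcd of subscripts (7, 15, 1, 1) = 1, so the empirical formula equals the molecular formula.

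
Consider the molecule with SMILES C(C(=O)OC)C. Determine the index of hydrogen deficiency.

Atom tally by fragment:
  CH3OOCCH2 → C:3 H:5 O:2
  CH3 → C:1 H:3
Element totals:
  C: 4
  H: 8
  O: 2
Molecular formula: C4H8O2.
DoU = (2C + 2 + N − H − X) / 2 = (2·4 + 2 + 0 − 8 − 0) / 2 = 1.

1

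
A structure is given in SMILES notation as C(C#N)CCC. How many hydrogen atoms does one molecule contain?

9

Atom tally by fragment:
  NCCH2 → C:2 H:2 N:1
  CH2 → C:1 H:2
  CH2 → C:1 H:2
  CH3 → C:1 H:3
Element totals:
  C: 5
  H: 9
  N: 1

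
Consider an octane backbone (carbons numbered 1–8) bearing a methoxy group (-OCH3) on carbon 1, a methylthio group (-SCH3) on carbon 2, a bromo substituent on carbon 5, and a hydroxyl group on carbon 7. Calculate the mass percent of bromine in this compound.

28.01%

Atom tally by fragment:
  CH3OCH2 → C:2 H:5 O:1
  CH(SCH3) → C:2 H:4 S:1
  CH2 → C:1 H:2
  CH2 → C:1 H:2
  CH(Br) → C:1 H:1 Br:1
  CH2 → C:1 H:2
  CH(OH) → C:1 H:2 O:1
  CH3 → C:1 H:3
Element totals:
  C: 10
  H: 21
  Br: 1
  O: 2
  S: 1
Molecular formula: C10H21BrO2S.
Molar mass = 285.240 g/mol.
Mass from Br: 1 × 79.904 = 79.904 g/mol.
%Br = 79.904 / 285.240 × 100 = 28.01%.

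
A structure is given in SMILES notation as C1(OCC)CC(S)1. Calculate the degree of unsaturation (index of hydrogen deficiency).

1

Atom tally by fragment:
  cyclopropane ring core → C:3 H:6
  (− 2 ring H displaced by substituents)
  + OC2H5 → C:2 H:5 O:1
  + SH → S:1 H:1
Element totals:
  C: 5
  H: 10
  O: 1
  S: 1
Molecular formula: C5H10OS.
DoU = (2C + 2 + N − H − X) / 2 = (2·5 + 2 + 0 − 10 − 0) / 2 = 1.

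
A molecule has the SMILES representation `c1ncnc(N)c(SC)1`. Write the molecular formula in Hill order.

Atom tally by fragment:
  pyrimidine ring core → C:4 H:4 N:2
  (− 2 ring H displaced by substituents)
  + NH2 → N:1 H:2
  + SCH3 → C:1 H:3 S:1
Element totals:
  C: 5
  H: 7
  N: 3
  S: 1

C5H7N3S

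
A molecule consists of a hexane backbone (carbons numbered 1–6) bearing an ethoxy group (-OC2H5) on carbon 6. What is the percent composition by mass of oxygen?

12.29%

Atom tally by fragment:
  CH3 → C:1 H:3
  CH2 → C:1 H:2
  CH2 → C:1 H:2
  CH2 → C:1 H:2
  CH2 → C:1 H:2
  CH2OC2H5 → C:3 H:7 O:1
Element totals:
  C: 8
  H: 18
  O: 1
Molecular formula: C8H18O.
Molar mass = 130.231 g/mol.
Mass from O: 1 × 15.999 = 15.999 g/mol.
%O = 15.999 / 130.231 × 100 = 12.29%.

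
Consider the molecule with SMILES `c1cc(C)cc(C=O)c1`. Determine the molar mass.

Atom tally by fragment:
  benzene ring core → C:6 H:6
  (− 2 ring H displaced by substituents)
  + CH3 → C:1 H:3
  + CHO → C:1 H:1 O:1
Element totals:
  C: 8
  H: 8
  O: 1
Molecular formula: C8H8O.
  M = 8(12.011) + 8(1.008) + 15.999
    = 96.088 + 8.064 + 15.999 = 120.151

120.15 g/mol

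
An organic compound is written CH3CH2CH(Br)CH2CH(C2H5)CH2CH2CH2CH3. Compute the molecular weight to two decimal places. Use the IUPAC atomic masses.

235.21 g/mol

Element totals:
  C: 11
  H: 23
  Br: 1
Molecular formula: C11H23Br.
  M = 11(12.011) + 23(1.008) + 79.904
    = 132.121 + 23.184 + 79.904 = 235.209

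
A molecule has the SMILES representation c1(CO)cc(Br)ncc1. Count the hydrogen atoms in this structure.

6

Atom tally by fragment:
  pyridine ring core → C:5 H:5 N:1
  (− 2 ring H displaced by substituents)
  + CH2OH → C:1 H:3 O:1
  + Br → Br:1
Element totals:
  C: 6
  H: 6
  Br: 1
  N: 1
  O: 1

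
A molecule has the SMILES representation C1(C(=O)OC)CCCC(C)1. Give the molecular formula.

Atom tally by fragment:
  cyclopentane ring core → C:5 H:10
  (− 2 ring H displaced by substituents)
  + COOCH3 → C:2 H:3 O:2
  + CH3 → C:1 H:3
Element totals:
  C: 8
  H: 14
  O: 2

C8H14O2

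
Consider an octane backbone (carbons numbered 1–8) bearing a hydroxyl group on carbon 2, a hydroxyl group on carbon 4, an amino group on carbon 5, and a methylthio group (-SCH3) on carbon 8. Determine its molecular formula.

C9H21NO2S

Atom tally by fragment:
  CH3 → C:1 H:3
  CH(OH) → C:1 H:2 O:1
  CH2 → C:1 H:2
  CH(OH) → C:1 H:2 O:1
  CH(NH2) → C:1 H:3 N:1
  CH2 → C:1 H:2
  CH2 → C:1 H:2
  CH2SCH3 → C:2 H:5 S:1
Element totals:
  C: 9
  H: 21
  N: 1
  O: 2
  S: 1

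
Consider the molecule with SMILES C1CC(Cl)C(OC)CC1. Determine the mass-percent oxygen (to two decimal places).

Atom tally by fragment:
  cyclohexane ring core → C:6 H:12
  (− 2 ring H displaced by substituents)
  + Cl → Cl:1
  + OCH3 → C:1 H:3 O:1
Element totals:
  C: 7
  H: 13
  Cl: 1
  O: 1
Molecular formula: C7H13ClO.
Molar mass = 148.630 g/mol.
Mass from O: 1 × 15.999 = 15.999 g/mol.
%O = 15.999 / 148.630 × 100 = 10.76%.

10.76%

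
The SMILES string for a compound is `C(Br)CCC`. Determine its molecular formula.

C4H9Br

Atom tally by fragment:
  BrCH2 → C:1 H:2 Br:1
  CH2 → C:1 H:2
  CH2 → C:1 H:2
  CH3 → C:1 H:3
Element totals:
  C: 4
  H: 9
  Br: 1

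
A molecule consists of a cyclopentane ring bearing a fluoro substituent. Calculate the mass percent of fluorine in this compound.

Atom tally by fragment:
  cyclopentane ring core → C:5 H:10
  (− 1 ring H displaced by substituents)
  + F → F:1
Element totals:
  C: 5
  H: 9
  F: 1
Molecular formula: C5H9F.
Molar mass = 88.125 g/mol.
Mass from F: 1 × 18.998 = 18.998 g/mol.
%F = 18.998 / 88.125 × 100 = 21.56%.

21.56%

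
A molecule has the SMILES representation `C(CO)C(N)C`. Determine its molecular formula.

Atom tally by fragment:
  HOCH2CH2 → C:2 H:5 O:1
  CH(NH2) → C:1 H:3 N:1
  CH3 → C:1 H:3
Element totals:
  C: 4
  H: 11
  N: 1
  O: 1

C4H11NO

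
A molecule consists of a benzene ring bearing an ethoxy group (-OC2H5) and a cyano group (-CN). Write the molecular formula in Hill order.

Atom tally by fragment:
  benzene ring core → C:6 H:6
  (− 2 ring H displaced by substituents)
  + OC2H5 → C:2 H:5 O:1
  + CN → C:1 N:1
Element totals:
  C: 9
  H: 9
  N: 1
  O: 1

C9H9NO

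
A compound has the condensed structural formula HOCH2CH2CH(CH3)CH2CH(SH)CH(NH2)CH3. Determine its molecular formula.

C8H19NOS

Atom tally by fragment:
  HOCH2CH2 → C:2 H:5 O:1
  CH(CH3) → C:2 H:4
  CH2 → C:1 H:2
  CH(SH) → C:1 H:2 S:1
  CH(NH2) → C:1 H:3 N:1
  CH3 → C:1 H:3
Element totals:
  C: 8
  H: 19
  N: 1
  O: 1
  S: 1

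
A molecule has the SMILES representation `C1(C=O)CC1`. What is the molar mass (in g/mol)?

70.09 g/mol

Atom tally by fragment:
  cyclopropane ring core → C:3 H:6
  (− 1 ring H displaced by substituents)
  + CHO → C:1 H:1 O:1
Element totals:
  C: 4
  H: 6
  O: 1
Molecular formula: C4H6O.
  M = 4(12.011) + 6(1.008) + 15.999
    = 48.044 + 6.048 + 15.999 = 70.091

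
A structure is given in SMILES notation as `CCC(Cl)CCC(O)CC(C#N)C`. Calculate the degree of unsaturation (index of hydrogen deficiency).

2

Atom tally by fragment:
  CH3 → C:1 H:3
  CH2 → C:1 H:2
  CH(Cl) → C:1 H:1 Cl:1
  CH2 → C:1 H:2
  CH2 → C:1 H:2
  CH(OH) → C:1 H:2 O:1
  CH2 → C:1 H:2
  CH(CN) → C:2 H:1 N:1
  CH3 → C:1 H:3
Element totals:
  C: 10
  H: 18
  Cl: 1
  N: 1
  O: 1
Molecular formula: C10H18ClNO.
DoU = (2C + 2 + N − H − X) / 2 = (2·10 + 2 + 1 − 18 − 1) / 2 = 2.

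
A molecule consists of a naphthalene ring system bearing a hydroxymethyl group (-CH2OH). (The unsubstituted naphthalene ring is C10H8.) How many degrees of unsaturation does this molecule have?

7

Atom tally by fragment:
  naphthalene ring system core → C:10 H:8
  (− 1 ring H displaced by substituents)
  + CH2OH → C:1 H:3 O:1
Element totals:
  C: 11
  H: 10
  O: 1
Molecular formula: C11H10O.
DoU = (2C + 2 + N − H − X) / 2 = (2·11 + 2 + 0 − 10 − 0) / 2 = 7.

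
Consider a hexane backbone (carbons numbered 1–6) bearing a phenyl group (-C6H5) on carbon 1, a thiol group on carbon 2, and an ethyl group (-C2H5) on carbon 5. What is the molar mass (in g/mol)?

222.39 g/mol

Atom tally by fragment:
  C6H5CH2 → C:7 H:7
  CH(SH) → C:1 H:2 S:1
  CH2 → C:1 H:2
  CH2 → C:1 H:2
  CH(C2H5) → C:3 H:6
  CH3 → C:1 H:3
Element totals:
  C: 14
  H: 22
  S: 1
Molecular formula: C14H22S.
  M = 14(12.011) + 22(1.008) + 32.06
    = 168.154 + 22.176 + 32.060 = 222.390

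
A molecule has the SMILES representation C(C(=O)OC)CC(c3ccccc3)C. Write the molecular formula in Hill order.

Atom tally by fragment:
  CH3OOCCH2 → C:3 H:5 O:2
  CH2 → C:1 H:2
  CH(C6H5) → C:7 H:6
  CH3 → C:1 H:3
Element totals:
  C: 12
  H: 16
  O: 2

C12H16O2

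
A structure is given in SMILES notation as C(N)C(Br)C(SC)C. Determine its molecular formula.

Atom tally by fragment:
  H2NCH2 → C:1 H:4 N:1
  CH(Br) → C:1 H:1 Br:1
  CH(SCH3) → C:2 H:4 S:1
  CH3 → C:1 H:3
Element totals:
  C: 5
  H: 12
  Br: 1
  N: 1
  S: 1

C5H12BrNS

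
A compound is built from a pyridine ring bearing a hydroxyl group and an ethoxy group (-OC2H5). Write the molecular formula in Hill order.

Atom tally by fragment:
  pyridine ring core → C:5 H:5 N:1
  (− 2 ring H displaced by substituents)
  + OH → O:1 H:1
  + OC2H5 → C:2 H:5 O:1
Element totals:
  C: 7
  H: 9
  N: 1
  O: 2

C7H9NO2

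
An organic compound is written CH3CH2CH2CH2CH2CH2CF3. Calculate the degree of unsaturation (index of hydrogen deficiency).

Element totals:
  C: 7
  H: 13
  F: 3
Molecular formula: C7H13F3.
DoU = (2C + 2 + N − H − X) / 2 = (2·7 + 2 + 0 − 13 − 3) / 2 = 0.

0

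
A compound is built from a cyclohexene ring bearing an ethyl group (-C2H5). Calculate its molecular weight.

110.20 g/mol

Atom tally by fragment:
  cyclohexene ring core → C:6 H:10
  (− 1 ring H displaced by substituents)
  + C2H5 → C:2 H:5
Element totals:
  C: 8
  H: 14
Molecular formula: C8H14.
  M = 8(12.011) + 14(1.008)
    = 96.088 + 14.112 = 110.200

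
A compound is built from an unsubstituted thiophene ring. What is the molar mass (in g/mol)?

84.14 g/mol

Atom tally by fragment:
  thiophene ring core → C:4 H:4 S:1
Element totals:
  C: 4
  H: 4
  S: 1
Molecular formula: C4H4S.
  M = 4(12.011) + 4(1.008) + 32.06
    = 48.044 + 4.032 + 32.060 = 84.136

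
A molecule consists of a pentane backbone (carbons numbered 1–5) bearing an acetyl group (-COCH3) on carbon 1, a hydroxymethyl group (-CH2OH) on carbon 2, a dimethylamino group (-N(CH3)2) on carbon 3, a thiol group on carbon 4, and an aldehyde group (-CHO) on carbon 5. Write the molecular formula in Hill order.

C11H21NO3S

Atom tally by fragment:
  CH3COCH2 → C:3 H:5 O:1
  CH(CH2OH) → C:2 H:4 O:1
  CH(N(CH3)2) → C:3 H:7 N:1
  CH(SH) → C:1 H:2 S:1
  CH2CHO → C:2 H:3 O:1
Element totals:
  C: 11
  H: 21
  N: 1
  O: 3
  S: 1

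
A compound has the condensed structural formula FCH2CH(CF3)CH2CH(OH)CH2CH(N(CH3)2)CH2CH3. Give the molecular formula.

C11H21F4NO

Atom tally by fragment:
  FCH2 → C:1 H:2 F:1
  CH(CF3) → C:2 H:1 F:3
  CH2 → C:1 H:2
  CH(OH) → C:1 H:2 O:1
  CH2 → C:1 H:2
  CH(N(CH3)2) → C:3 H:7 N:1
  CH2 → C:1 H:2
  CH3 → C:1 H:3
Element totals:
  C: 11
  H: 21
  F: 4
  N: 1
  O: 1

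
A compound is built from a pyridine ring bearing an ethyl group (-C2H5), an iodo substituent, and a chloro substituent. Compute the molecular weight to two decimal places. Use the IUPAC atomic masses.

Atom tally by fragment:
  pyridine ring core → C:5 H:5 N:1
  (− 3 ring H displaced by substituents)
  + C2H5 → C:2 H:5
  + I → I:1
  + Cl → Cl:1
Element totals:
  C: 7
  H: 7
  Cl: 1
  I: 1
  N: 1
Molecular formula: C7H7ClIN.
  M = 7(12.011) + 7(1.008) + 35.45 + 126.904 + 14.007
    = 84.077 + 7.056 + 35.450 + 126.904 + 14.007 = 267.494

267.49 g/mol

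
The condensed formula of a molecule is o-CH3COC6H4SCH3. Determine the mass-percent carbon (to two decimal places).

65.03%

Element totals:
  C: 9
  H: 10
  O: 1
  S: 1
Molecular formula: C9H10OS.
Molar mass = 166.238 g/mol.
Mass from C: 9 × 12.011 = 108.099 g/mol.
%C = 108.099 / 166.238 × 100 = 65.03%.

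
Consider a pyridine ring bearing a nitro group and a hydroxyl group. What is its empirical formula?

C5H4N2O3

Atom tally by fragment:
  pyridine ring core → C:5 H:5 N:1
  (− 2 ring H displaced by substituents)
  + NO2 → N:1 O:2
  + OH → O:1 H:1
Element totals:
  C: 5
  H: 4
  N: 2
  O: 3
Molecular formula: C5H4N2O3.
gcd of subscripts (5, 4, 2, 3) = 1, so the empirical formula equals the molecular formula.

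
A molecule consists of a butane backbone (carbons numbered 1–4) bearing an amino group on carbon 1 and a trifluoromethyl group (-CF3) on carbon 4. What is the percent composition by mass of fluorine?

Atom tally by fragment:
  H2NCH2 → C:1 H:4 N:1
  CH2 → C:1 H:2
  CH2 → C:1 H:2
  CH2CF3 → C:2 H:2 F:3
Element totals:
  C: 5
  H: 10
  F: 3
  N: 1
Molecular formula: C5H10F3N.
Molar mass = 141.136 g/mol.
Mass from F: 3 × 18.998 = 56.994 g/mol.
%F = 56.994 / 141.136 × 100 = 40.38%.

40.38%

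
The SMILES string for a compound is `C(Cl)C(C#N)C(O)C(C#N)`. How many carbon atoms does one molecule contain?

Atom tally by fragment:
  ClCH2 → C:1 H:2 Cl:1
  CH(CN) → C:2 H:1 N:1
  CH(OH) → C:1 H:2 O:1
  CH2CN → C:2 H:2 N:1
Element totals:
  C: 6
  H: 7
  Cl: 1
  N: 2
  O: 1

6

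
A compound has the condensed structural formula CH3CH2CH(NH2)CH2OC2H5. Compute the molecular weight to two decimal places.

Atom tally by fragment:
  CH3 → C:1 H:3
  CH2 → C:1 H:2
  CH(NH2) → C:1 H:3 N:1
  CH2OC2H5 → C:3 H:7 O:1
Element totals:
  C: 6
  H: 15
  N: 1
  O: 1
Molecular formula: C6H15NO.
  M = 6(12.011) + 15(1.008) + 14.007 + 15.999
    = 72.066 + 15.120 + 14.007 + 15.999 = 117.192

117.19 g/mol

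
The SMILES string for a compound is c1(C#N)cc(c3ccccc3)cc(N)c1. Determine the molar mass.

Atom tally by fragment:
  benzene ring core → C:6 H:6
  (− 3 ring H displaced by substituents)
  + CN → C:1 N:1
  + C6H5 → C:6 H:5
  + NH2 → N:1 H:2
Element totals:
  C: 13
  H: 10
  N: 2
Molecular formula: C13H10N2.
  M = 13(12.011) + 10(1.008) + 2(14.007)
    = 156.143 + 10.080 + 28.014 = 194.237

194.24 g/mol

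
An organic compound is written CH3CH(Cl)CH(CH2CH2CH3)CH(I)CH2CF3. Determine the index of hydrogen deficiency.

Atom tally by fragment:
  CH3 → C:1 H:3
  CH(Cl) → C:1 H:1 Cl:1
  CH(CH2CH2CH3) → C:4 H:8
  CH(I) → C:1 H:1 I:1
  CH2CF3 → C:2 H:2 F:3
Element totals:
  C: 9
  H: 15
  Cl: 1
  F: 3
  I: 1
Molecular formula: C9H15ClF3I.
DoU = (2C + 2 + N − H − X) / 2 = (2·9 + 2 + 0 − 15 − 5) / 2 = 0.

0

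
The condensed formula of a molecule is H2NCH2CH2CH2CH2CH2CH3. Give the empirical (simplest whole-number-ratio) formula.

C6H15N

Element totals:
  C: 6
  H: 15
  N: 1
Molecular formula: C6H15N.
gcd of subscripts (6, 15, 1) = 1, so the empirical formula equals the molecular formula.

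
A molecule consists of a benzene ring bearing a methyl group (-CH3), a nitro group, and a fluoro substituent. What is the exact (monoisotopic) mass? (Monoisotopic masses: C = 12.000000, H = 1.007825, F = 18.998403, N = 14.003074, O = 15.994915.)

Atom tally by fragment:
  benzene ring core → C:6 H:6
  (− 3 ring H displaced by substituents)
  + CH3 → C:1 H:3
  + NO2 → N:1 O:2
  + F → F:1
Element totals:
  C: 7
  H: 6
  F: 1
  N: 1
  O: 2
Molecular formula: C7H6FNO2.
  M = 7(12.0) + 6(1.007825) + 18.998403 + 14.003074 + 2(15.994915)
    = 84.000000 + 6.046950 + 18.998403 + 14.003074 + 31.989830 = 155.038257

155.0383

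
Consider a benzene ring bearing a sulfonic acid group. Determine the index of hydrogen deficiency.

Atom tally by fragment:
  benzene ring core → C:6 H:6
  (− 1 ring H displaced by substituents)
  + SO3H → S:1 O:3 H:1
Element totals:
  C: 6
  H: 6
  O: 3
  S: 1
Molecular formula: C6H6O3S.
DoU = (2C + 2 + N − H − X) / 2 = (2·6 + 2 + 0 − 6 − 0) / 2 = 4.

4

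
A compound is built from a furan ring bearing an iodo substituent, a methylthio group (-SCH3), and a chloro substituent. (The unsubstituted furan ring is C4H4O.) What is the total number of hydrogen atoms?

Atom tally by fragment:
  furan ring core → C:4 H:4 O:1
  (− 3 ring H displaced by substituents)
  + I → I:1
  + SCH3 → C:1 H:3 S:1
  + Cl → Cl:1
Element totals:
  C: 5
  H: 4
  Cl: 1
  I: 1
  O: 1
  S: 1

4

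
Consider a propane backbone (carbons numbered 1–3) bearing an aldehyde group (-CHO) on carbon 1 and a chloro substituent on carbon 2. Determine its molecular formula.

C4H7ClO

Atom tally by fragment:
  OHCCH2 → C:2 H:3 O:1
  CH(Cl) → C:1 H:1 Cl:1
  CH3 → C:1 H:3
Element totals:
  C: 4
  H: 7
  Cl: 1
  O: 1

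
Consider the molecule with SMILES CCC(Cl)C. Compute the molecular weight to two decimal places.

Atom tally by fragment:
  CH3 → C:1 H:3
  CH2 → C:1 H:2
  CH(Cl) → C:1 H:1 Cl:1
  CH3 → C:1 H:3
Element totals:
  C: 4
  H: 9
  Cl: 1
Molecular formula: C4H9Cl.
  M = 4(12.011) + 9(1.008) + 35.45
    = 48.044 + 9.072 + 35.450 = 92.566

92.57 g/mol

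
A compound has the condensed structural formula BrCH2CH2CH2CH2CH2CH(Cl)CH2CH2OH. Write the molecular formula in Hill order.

C8H16BrClO

Atom tally by fragment:
  BrCH2 → C:1 H:2 Br:1
  CH2 → C:1 H:2
  CH2 → C:1 H:2
  CH2 → C:1 H:2
  CH2 → C:1 H:2
  CH(Cl) → C:1 H:1 Cl:1
  CH2CH2OH → C:2 H:5 O:1
Element totals:
  C: 8
  H: 16
  Br: 1
  Cl: 1
  O: 1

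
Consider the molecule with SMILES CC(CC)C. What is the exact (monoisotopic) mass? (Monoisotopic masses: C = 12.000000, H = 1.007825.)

72.0939

Atom tally by fragment:
  CH3 → C:1 H:3
  CH(C2H5) → C:3 H:6
  CH3 → C:1 H:3
Element totals:
  C: 5
  H: 12
Molecular formula: C5H12.
  M = 5(12.0) + 12(1.007825)
    = 60.000000 + 12.093900 = 72.093900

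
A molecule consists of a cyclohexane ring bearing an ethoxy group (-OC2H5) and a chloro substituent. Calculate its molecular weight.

162.66 g/mol

Atom tally by fragment:
  cyclohexane ring core → C:6 H:12
  (− 2 ring H displaced by substituents)
  + OC2H5 → C:2 H:5 O:1
  + Cl → Cl:1
Element totals:
  C: 8
  H: 15
  Cl: 1
  O: 1
Molecular formula: C8H15ClO.
  M = 8(12.011) + 15(1.008) + 35.45 + 15.999
    = 96.088 + 15.120 + 35.450 + 15.999 = 162.657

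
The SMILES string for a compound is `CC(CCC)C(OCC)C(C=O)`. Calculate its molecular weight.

Atom tally by fragment:
  CH3 → C:1 H:3
  CH(CH2CH2CH3) → C:4 H:8
  CH(OC2H5) → C:3 H:6 O:1
  CH2CHO → C:2 H:3 O:1
Element totals:
  C: 10
  H: 20
  O: 2
Molecular formula: C10H20O2.
  M = 10(12.011) + 20(1.008) + 2(15.999)
    = 120.110 + 20.160 + 31.998 = 172.268

172.27 g/mol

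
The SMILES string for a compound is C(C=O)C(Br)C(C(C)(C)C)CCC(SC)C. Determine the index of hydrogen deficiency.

Atom tally by fragment:
  OHCCH2 → C:2 H:3 O:1
  CH(Br) → C:1 H:1 Br:1
  CH(C(CH3)3) → C:5 H:10
  CH2 → C:1 H:2
  CH2 → C:1 H:2
  CH(SCH3) → C:2 H:4 S:1
  CH3 → C:1 H:3
Element totals:
  C: 13
  H: 25
  Br: 1
  O: 1
  S: 1
Molecular formula: C13H25BrOS.
DoU = (2C + 2 + N − H − X) / 2 = (2·13 + 2 + 0 − 25 − 1) / 2 = 1.

1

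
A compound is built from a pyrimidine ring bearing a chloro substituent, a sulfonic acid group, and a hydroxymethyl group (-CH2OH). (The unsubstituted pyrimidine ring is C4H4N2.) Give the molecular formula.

C5H5ClN2O4S

Atom tally by fragment:
  pyrimidine ring core → C:4 H:4 N:2
  (− 3 ring H displaced by substituents)
  + Cl → Cl:1
  + SO3H → S:1 O:3 H:1
  + CH2OH → C:1 H:3 O:1
Element totals:
  C: 5
  H: 5
  Cl: 1
  N: 2
  O: 4
  S: 1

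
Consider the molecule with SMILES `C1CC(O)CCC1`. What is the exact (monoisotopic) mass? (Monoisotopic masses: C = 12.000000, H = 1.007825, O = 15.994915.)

Atom tally by fragment:
  cyclohexane ring core → C:6 H:12
  (− 1 ring H displaced by substituents)
  + OH → O:1 H:1
Element totals:
  C: 6
  H: 12
  O: 1
Molecular formula: C6H12O.
  M = 6(12.0) + 12(1.007825) + 15.994915
    = 72.000000 + 12.093900 + 15.994915 = 100.088815

100.0888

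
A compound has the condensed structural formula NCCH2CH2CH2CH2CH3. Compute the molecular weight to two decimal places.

Element totals:
  C: 6
  H: 11
  N: 1
Molecular formula: C6H11N.
  M = 6(12.011) + 11(1.008) + 14.007
    = 72.066 + 11.088 + 14.007 = 97.161

97.16 g/mol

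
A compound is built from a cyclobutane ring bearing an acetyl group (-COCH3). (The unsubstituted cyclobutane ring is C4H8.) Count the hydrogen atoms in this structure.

10

Atom tally by fragment:
  cyclobutane ring core → C:4 H:8
  (− 1 ring H displaced by substituents)
  + COCH3 → C:2 H:3 O:1
Element totals:
  C: 6
  H: 10
  O: 1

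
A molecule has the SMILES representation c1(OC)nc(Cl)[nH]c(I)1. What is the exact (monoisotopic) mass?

Atom tally by fragment:
  imidazole ring core → C:3 H:4 N:2
  (− 3 ring H displaced by substituents)
  + OCH3 → C:1 H:3 O:1
  + Cl → Cl:1
  + I → I:1
Element totals:
  C: 4
  H: 4
  Cl: 1
  I: 1
  N: 2
  O: 1
Molecular formula: C4H4ClIN2O.
  M = 4(12.0) + 4(1.007825) + 34.968853 + 126.904472 + 2(14.003074) + 15.994915
    = 48.000000 + 4.031300 + 34.968853 + 126.904472 + 28.006148 + 15.994915 = 257.905688

257.9057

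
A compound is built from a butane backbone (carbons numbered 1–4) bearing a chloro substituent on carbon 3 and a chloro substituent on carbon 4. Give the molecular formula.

Atom tally by fragment:
  CH3 → C:1 H:3
  CH2 → C:1 H:2
  CH(Cl) → C:1 H:1 Cl:1
  CH2Cl → C:1 H:2 Cl:1
Element totals:
  C: 4
  H: 8
  Cl: 2

C4H8Cl2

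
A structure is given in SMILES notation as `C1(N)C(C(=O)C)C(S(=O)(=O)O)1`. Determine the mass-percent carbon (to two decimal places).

33.51%

Atom tally by fragment:
  cyclopropane ring core → C:3 H:6
  (− 3 ring H displaced by substituents)
  + NH2 → N:1 H:2
  + COCH3 → C:2 H:3 O:1
  + SO3H → S:1 O:3 H:1
Element totals:
  C: 5
  H: 9
  N: 1
  O: 4
  S: 1
Molecular formula: C5H9NO4S.
Molar mass = 179.190 g/mol.
Mass from C: 5 × 12.011 = 60.055 g/mol.
%C = 60.055 / 179.190 × 100 = 33.51%.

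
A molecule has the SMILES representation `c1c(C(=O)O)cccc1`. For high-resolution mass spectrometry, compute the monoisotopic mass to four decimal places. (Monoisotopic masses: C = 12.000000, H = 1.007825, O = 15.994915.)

Atom tally by fragment:
  benzene ring core → C:6 H:6
  (− 1 ring H displaced by substituents)
  + COOH → C:1 H:1 O:2
Element totals:
  C: 7
  H: 6
  O: 2
Molecular formula: C7H6O2.
  M = 7(12.0) + 6(1.007825) + 2(15.994915)
    = 84.000000 + 6.046950 + 31.989830 = 122.036780

122.0368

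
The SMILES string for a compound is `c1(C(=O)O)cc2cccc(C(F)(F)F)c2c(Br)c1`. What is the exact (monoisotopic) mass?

Atom tally by fragment:
  naphthalene ring system core → C:10 H:8
  (− 3 ring H displaced by substituents)
  + COOH → C:1 H:1 O:2
  + CF3 → C:1 F:3
  + Br → Br:1
Element totals:
  C: 12
  H: 6
  Br: 1
  F: 3
  O: 2
Molecular formula: C12H6BrF3O2.
  M = 12(12.0) + 6(1.007825) + 78.918338 + 3(18.998403) + 2(15.994915)
    = 144.000000 + 6.046950 + 78.918338 + 56.995209 + 31.989830 = 317.950327

317.9503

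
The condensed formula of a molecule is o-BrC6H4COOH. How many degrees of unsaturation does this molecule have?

Atom tally by fragment:
  benzene ring core → C:6 H:6
  (− 2 ring H displaced by substituents)
  + Br → Br:1
  + COOH → C:1 H:1 O:2
Element totals:
  C: 7
  H: 5
  Br: 1
  O: 2
Molecular formula: C7H5BrO2.
DoU = (2C + 2 + N − H − X) / 2 = (2·7 + 2 + 0 − 5 − 1) / 2 = 5.

5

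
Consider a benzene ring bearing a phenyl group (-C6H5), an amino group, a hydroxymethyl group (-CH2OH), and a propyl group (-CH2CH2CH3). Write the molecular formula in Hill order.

Atom tally by fragment:
  benzene ring core → C:6 H:6
  (− 4 ring H displaced by substituents)
  + C6H5 → C:6 H:5
  + NH2 → N:1 H:2
  + CH2OH → C:1 H:3 O:1
  + CH2CH2CH3 → C:3 H:7
Element totals:
  C: 16
  H: 19
  N: 1
  O: 1

C16H19NO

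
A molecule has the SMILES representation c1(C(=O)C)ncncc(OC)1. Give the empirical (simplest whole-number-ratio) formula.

Atom tally by fragment:
  pyrimidine ring core → C:4 H:4 N:2
  (− 2 ring H displaced by substituents)
  + COCH3 → C:2 H:3 O:1
  + OCH3 → C:1 H:3 O:1
Element totals:
  C: 7
  H: 8
  N: 2
  O: 2
Molecular formula: C7H8N2O2.
gcd of subscripts (7, 8, 2, 2) = 1, so the empirical formula equals the molecular formula.

C7H8N2O2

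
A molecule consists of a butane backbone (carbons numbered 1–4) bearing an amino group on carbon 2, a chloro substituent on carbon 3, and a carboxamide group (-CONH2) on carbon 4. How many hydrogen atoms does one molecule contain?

Atom tally by fragment:
  CH3 → C:1 H:3
  CH(NH2) → C:1 H:3 N:1
  CH(Cl) → C:1 H:1 Cl:1
  CH2CONH2 → C:2 H:4 O:1 N:1
Element totals:
  C: 5
  H: 11
  Cl: 1
  N: 2
  O: 1

11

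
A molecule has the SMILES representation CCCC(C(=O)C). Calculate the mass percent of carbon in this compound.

71.95%

Atom tally by fragment:
  CH3 → C:1 H:3
  CH2 → C:1 H:2
  CH2 → C:1 H:2
  CH2COCH3 → C:3 H:5 O:1
Element totals:
  C: 6
  H: 12
  O: 1
Molecular formula: C6H12O.
Molar mass = 100.161 g/mol.
Mass from C: 6 × 12.011 = 72.066 g/mol.
%C = 72.066 / 100.161 × 100 = 71.95%.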